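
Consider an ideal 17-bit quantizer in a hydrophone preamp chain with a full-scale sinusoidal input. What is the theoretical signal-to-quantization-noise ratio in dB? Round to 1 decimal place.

6.02(17) + 1.76 = 102.34 + 1.76 = 104.10 dB.

104.1 dB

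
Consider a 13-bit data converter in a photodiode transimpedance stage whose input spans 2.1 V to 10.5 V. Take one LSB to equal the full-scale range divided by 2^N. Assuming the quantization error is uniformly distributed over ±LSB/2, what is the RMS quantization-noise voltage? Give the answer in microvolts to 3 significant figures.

296 µV

Full-scale range = 10.5 V − (2.1 V) = 8.4 V.
Step size = 8.4/8192 V = 1.0254 mV.
σ_q = LSB/√12 = 1.0254 mV/3.4641 = 296 µV.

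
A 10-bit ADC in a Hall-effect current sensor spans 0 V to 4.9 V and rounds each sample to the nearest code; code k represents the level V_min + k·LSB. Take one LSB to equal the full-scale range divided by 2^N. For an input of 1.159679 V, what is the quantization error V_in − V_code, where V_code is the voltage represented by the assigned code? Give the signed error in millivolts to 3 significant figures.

+1.67 mV

V_FS = 4.9 V. LSB = 4.9 V / 2^10 ≈ 4.785 mV.
(1.159679 − (0)) / LSB = 1.159679 × 1024/4.9 = 242.3492. Nearest integer: k = 242.
V_code = V_min + k × range/2^10 = 0 + 242 × 4.9/1024 = 1.158007813 V.
V_in − V_code = 1.159679 − (1.158007813) = +1.67 mV.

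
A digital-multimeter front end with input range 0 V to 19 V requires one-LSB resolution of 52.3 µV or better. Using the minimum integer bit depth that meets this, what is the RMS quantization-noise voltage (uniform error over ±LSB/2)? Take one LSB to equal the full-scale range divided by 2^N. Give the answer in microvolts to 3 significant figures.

10.5 µV

Full-scale range = 19 V.
Levels needed ≥ 19/52.3 µV = 363300. 2^19 = 524288 suffices, so N_min = 19.
LSB = 19 V ÷ 2^19 = 19/524288 V = 36.240 µV.
σ_q = LSB/√12 = 36.240 µV/3.4641 = 10.5 µV.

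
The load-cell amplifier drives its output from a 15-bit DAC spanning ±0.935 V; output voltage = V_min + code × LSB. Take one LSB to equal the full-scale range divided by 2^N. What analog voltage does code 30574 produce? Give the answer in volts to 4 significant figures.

0.8098 V

Span: 0.935 V − (-0.935 V) = 1.87 V. LSB = 1.87 V / 2^15.
V_out = -0.935 + 30574 × (1.87/32768) V
      = -0.935 + 1.74479 = 0.809793 V.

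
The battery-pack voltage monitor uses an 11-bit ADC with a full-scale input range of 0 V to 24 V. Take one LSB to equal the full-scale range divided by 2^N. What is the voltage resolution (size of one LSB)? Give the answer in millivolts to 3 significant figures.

11.7 mV

Range is 24 V.
2^11 = 2048 levels.
LSB = 24 V ÷ 2^11 = 24/2048 V = 11.7 mV.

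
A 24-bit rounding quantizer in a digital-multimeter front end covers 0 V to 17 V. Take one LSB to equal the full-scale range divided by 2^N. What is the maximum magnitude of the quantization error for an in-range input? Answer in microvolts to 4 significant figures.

0.5066 µV

Span = 17 V.
Step size = 17/16777216 V = 1.01328 µV.
|e|_max = LSB/2 = 0.5066 µV.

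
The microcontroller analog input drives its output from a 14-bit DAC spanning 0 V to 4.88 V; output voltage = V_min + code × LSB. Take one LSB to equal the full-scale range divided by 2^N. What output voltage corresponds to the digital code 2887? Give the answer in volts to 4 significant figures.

0.8599 V

Range is 4.88 V. LSB = 4.88 V / 2^14.
V_out = 0 + 2887 × (4.88/16384) V
      = 0 V + 0.859897 V = 0.859897 V.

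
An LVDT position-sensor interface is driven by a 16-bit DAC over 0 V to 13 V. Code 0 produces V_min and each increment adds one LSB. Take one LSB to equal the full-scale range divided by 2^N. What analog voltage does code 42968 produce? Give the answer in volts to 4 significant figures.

Span = 13 V. LSB = 13 V / 2^16.
Output = V_min + (42968/65536) × range = 0 + 0.655640 × 13 V
      = 0 + 8.52332 = 8.52332 V.

8.523 V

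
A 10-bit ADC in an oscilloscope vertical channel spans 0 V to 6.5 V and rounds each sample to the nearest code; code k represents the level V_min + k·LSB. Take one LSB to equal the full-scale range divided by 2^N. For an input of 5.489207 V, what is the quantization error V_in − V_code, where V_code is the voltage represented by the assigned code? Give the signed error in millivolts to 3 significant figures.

Full-scale range = 6.5 V. LSB = 6.5 V / 2^10 ≈ 6.348 mV.
Position in LSBs: (5.489207 − (0)) × 1024/6.5 = 864.7612; rounding gives k = 865.
V_code = 0 + (865/1024) × 6.5 = 5.490722656 V.
e = 5.489207 − (5.490722656) = −1.52 mV.

−1.52 mV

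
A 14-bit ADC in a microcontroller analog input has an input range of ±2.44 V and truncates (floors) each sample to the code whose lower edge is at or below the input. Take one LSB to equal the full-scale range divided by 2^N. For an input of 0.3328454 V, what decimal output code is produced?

9309

The full-scale span is 2.44 − (-2.44) = 4.88 V. LSB = 4.88 V / 2^14 ≈ 297.9 µV.
V_in − V_min = 0.3328454 − (-2.44) = 2.7728454 V.
Divide by LSB: 2.7728454 × 16384/4.88 = 9309.4875.
Truncating gives code 9309.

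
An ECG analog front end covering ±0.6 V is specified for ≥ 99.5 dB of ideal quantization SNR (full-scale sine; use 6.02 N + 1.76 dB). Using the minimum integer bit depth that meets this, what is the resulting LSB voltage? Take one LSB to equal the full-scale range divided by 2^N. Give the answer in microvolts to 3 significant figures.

The full-scale span is 0.6 − (-0.6) = 1.2 V.
N ≥ (99.5 − 1.76)/6.02 = 16.236 → N_min = 17.
Step size = 1.2/131072 V = 9.16 µV.

9.16 µV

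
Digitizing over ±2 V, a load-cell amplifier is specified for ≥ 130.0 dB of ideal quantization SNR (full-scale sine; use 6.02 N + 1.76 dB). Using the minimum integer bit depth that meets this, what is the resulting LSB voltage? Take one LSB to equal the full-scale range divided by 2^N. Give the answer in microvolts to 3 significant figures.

0.954 µV

The full-scale span is 2 − (-2) = 4 V.
Solving 6.02 N ≥ 130.0 − 1.76: N ≥ 21.302. Round up → N = 22.
LSB = 4 V ÷ 2^22 = 4/4194304 V = 0.954 µV.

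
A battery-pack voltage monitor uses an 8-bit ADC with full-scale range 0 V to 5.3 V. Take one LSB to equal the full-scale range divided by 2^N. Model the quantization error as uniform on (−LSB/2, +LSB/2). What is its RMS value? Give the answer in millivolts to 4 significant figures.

Range is 5.3 V.
LSB = 5.3 V / 2^8 = 20.7031 mV.
σ_q = LSB/√12 = 20.7031 mV/3.4641 = 5.976 mV.

5.976 mV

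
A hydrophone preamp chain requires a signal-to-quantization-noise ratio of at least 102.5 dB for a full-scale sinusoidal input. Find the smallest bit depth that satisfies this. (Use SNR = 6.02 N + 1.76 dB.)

N ≥ (102.5 − 1.76)/6.02 = 16.734 → N_min = 17.

17 bits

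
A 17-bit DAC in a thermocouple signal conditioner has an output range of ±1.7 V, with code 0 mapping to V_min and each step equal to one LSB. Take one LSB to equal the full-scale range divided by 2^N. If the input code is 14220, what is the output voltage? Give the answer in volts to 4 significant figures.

The full-scale span is 1.7 − (-1.7) = 3.4 V. LSB = 3.4 V / 2^17.
V_out = V_min + code × LSB = -1.7 V + 14220 × 3.4 V / 131072
      = -1.7 + 0.368866 = -1.33113 V.

-1.331 V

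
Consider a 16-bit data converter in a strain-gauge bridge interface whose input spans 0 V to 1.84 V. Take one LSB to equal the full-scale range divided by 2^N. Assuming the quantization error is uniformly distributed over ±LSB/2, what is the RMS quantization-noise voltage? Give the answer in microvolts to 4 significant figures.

Range is 1.84 V.
Step size = 1.84/65536 V = 28.0762 µV.
V_rms = LSB/√12 = 28.0762 µV / √12 = 8.105 µV.

8.105 µV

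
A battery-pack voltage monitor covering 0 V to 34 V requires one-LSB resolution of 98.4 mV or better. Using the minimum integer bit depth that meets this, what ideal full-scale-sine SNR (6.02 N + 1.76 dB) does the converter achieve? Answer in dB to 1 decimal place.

55.9 dB

Range is 34 V.
Required number of levels: 34/98.4 mV = 345.53; smallest N with 2^N ≥ that is 9.
SNR = 6.02 × 9 + 1.76 = 55.94 dB.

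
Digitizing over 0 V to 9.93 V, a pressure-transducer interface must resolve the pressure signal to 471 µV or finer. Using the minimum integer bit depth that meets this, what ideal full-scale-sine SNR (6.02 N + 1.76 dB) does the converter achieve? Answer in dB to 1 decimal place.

Range is 9.93 V.
Levels needed ≥ 9.93/471 µV = 21080. 2^15 = 32768 suffices, so N_min = 15.
SNR = 6.02 × 15 + 1.76 = 92.06 dB.

92.1 dB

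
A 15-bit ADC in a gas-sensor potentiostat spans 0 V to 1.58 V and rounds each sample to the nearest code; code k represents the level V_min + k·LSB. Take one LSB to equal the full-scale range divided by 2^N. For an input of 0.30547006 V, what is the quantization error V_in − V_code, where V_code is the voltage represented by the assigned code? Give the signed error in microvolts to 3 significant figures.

Range is 1.58 V. LSB = 1.58 V / 2^15 ≈ 48.22 µV.
(0.30547006 − (0)) / LSB = 0.30547006 × 32768/1.58 = 6335.2170. Nearest integer: k = 6335.
V_code = V_min + k × range/2^15 = 0 + 6335 × 1.58/32768 = 0.30545959473 V.
e = 0.30547006 − (0.30545959473) = +10.5 µV.

+10.5 µV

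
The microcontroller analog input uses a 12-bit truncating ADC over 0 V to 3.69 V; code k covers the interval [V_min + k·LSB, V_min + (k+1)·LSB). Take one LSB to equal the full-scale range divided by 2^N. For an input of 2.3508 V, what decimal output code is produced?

Span = 3.69 V. LSB = 3.69 V / 2^12 ≈ 0.9009 mV.
(V_in − V_min) × 2^12/range = (2.3508 − (0)) × 4096/3.69 = 2609.452.
Floor → code = 2609.

2609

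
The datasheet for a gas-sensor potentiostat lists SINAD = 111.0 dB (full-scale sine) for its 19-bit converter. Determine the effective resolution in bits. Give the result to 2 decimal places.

(111.0 − 1.76) / 6.02 = 109.24/6.02 = 18.1462 effective bits.

18.15 bits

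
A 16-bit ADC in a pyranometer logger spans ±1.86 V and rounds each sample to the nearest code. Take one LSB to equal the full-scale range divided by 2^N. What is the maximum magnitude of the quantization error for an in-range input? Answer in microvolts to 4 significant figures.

28.38 µV

Span: 1.86 V − (-1.86 V) = 3.72 V.
LSB = 3.72 V / 2^16 = 56.7627 µV.
Worst-case error for round-to-nearest is half an LSB: 28.38 µV.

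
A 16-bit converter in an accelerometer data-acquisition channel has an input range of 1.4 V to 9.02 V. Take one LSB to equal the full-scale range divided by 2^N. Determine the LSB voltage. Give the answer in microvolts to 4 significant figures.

Range = 9.02 − (1.4) = 7.62 V.
There are 2^16 = 65536 steps.
LSB = 7.62 V ÷ 2^16 = 7.62/65536 V = 116.3 µV.

116.3 µV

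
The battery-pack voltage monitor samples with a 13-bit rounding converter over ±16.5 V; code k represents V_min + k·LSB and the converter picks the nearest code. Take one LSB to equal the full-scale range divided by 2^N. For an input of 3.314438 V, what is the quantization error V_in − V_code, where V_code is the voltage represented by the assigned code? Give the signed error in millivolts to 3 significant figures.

Span: 16.5 V − (-16.5 V) = 33 V. LSB = 33 V / 2^13 ≈ 4.028 mV.
Position in LSBs: (3.314438 − (-16.5)) × 8192/33 = 4918.7841; rounding gives k = 4919.
V_code = V_min + k × range/2^13 = -16.5 + 4919 × 33/8192 = 3.315307617 V.
V_in − V_code = 3.314438 − (3.315307617) = −0.870 mV.

−0.870 mV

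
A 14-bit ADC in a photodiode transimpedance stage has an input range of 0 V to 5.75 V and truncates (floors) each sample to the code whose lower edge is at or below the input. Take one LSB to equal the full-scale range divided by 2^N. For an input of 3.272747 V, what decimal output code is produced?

9325

Span = 5.75 V. LSB = 5.75 V / 2^14 ≈ 351.0 µV.
code = ⌊(V_in − V_min)/LSB⌋ = ⌊(V_in − V_min) × 2^14 / range⌋
     = ⌊(3.272747 − (0)) × 16384 / 5.75⌋ = ⌊3.272747 × 16384/5.75⌋
     = ⌊9325.337⌋ = 9325.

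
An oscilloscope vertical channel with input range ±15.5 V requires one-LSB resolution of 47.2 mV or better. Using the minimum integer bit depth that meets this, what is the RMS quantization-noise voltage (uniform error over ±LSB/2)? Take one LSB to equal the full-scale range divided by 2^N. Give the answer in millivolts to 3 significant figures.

8.74 mV

Span: 15.5 V − (-15.5 V) = 31 V.
Need 2^N ≥ 31 V / 47.2 mV = 656.8 → N_min = 10.
Step size = 31/1024 V = 30.273 mV.
RMS noise = LSB/√12 = 8.74 mV.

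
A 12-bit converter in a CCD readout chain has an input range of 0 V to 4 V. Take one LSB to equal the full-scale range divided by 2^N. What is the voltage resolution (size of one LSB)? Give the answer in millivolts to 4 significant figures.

0.9766 mV

Full-scale range = 4 V.
There are 2^12 = 4096 steps.
LSB = 4 V ÷ 2^12 = 4/4096 V = 0.9766 mV.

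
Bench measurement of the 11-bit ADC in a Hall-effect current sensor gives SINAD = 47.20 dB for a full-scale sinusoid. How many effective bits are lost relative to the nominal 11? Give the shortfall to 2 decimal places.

ENOB = (SINAD − 1.76)/6.02 = (47.20 − 1.76)/6.02 = 7.5482 bits.
Lost resolution: 11 − 7.5482 = 3.4518 bits.

3.45 bits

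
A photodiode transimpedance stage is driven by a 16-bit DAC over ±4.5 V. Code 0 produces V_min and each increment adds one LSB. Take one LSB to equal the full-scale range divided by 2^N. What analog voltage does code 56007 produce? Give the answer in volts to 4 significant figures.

Full-scale range = 4.5 V − (-4.5 V) = 9 V. LSB = 9 V / 2^16.
V_out = -4.5 + 56007 × (9/65536) V
      = -4.5 + 7.69139 = 3.19139 V.

3.191 V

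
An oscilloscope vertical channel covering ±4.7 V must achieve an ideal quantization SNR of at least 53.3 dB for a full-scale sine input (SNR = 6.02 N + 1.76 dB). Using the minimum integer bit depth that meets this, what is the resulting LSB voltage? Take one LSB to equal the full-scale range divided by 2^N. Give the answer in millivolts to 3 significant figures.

Span: 4.7 V − (-4.7 V) = 9.4 V.
N ≥ (53.3 − 1.76)/6.02 = 8.561 → N_min = 9.
LSB = 9.4 V / 2^9 = 18.4 mV.

18.4 mV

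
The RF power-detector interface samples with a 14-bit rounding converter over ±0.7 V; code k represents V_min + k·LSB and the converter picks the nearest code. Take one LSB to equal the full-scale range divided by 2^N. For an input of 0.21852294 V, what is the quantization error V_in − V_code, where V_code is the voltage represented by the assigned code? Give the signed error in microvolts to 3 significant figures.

+29.3 µV

Full-scale range = 0.7 V − (-0.7 V) = 1.4 V. LSB = 1.4 V / 2^14 ≈ 85.45 µV.
(0.21852294 − (-0.7)) / LSB = 0.91852294 × 16384/1.4 = 10749.3427. Nearest integer: k = 10749.
V_code = V_min + k × range/2^14 = -0.7 + 10749 × 1.4/16384 = 0.21849365234 V.
e = 0.21852294 − (0.21849365234) = +29.3 µV.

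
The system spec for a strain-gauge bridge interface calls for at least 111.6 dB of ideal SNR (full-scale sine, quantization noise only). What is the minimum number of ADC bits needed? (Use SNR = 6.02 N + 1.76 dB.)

N ≥ (111.6 − 1.76)/6.02 = 18.246 → N_min = 19.

19 bits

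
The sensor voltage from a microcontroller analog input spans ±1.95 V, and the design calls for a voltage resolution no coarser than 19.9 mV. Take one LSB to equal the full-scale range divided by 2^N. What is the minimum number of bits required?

The full-scale span is 1.95 − (-1.95) = 3.9 V.
Levels needed ≥ 3.9/19.9 mV = 196.0. 2^8 = 256 suffices, so N_min = 8.

8 bits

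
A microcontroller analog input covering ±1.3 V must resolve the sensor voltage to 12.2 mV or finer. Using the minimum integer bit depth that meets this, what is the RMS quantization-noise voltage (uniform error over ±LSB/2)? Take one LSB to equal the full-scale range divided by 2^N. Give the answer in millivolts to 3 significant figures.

2.93 mV

Span: 1.3 V − (-1.3 V) = 2.6 V.
Levels needed ≥ 2.6/12.2 mV = 213.1. 2^8 = 256 suffices, so N_min = 8.
LSB = 2.6 V / 2^8 = 10.156 mV.
RMS noise = LSB/√12 = 2.93 mV.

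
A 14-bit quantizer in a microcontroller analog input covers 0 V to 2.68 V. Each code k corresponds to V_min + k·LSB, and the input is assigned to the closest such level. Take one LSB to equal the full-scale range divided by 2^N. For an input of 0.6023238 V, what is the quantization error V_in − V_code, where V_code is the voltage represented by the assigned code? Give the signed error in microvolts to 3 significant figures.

Full-scale range = 2.68 V. LSB = 2.68 V / 2^14 ≈ 163.6 µV.
(V_in − V_min)/LSB = (0.6023238 − (0)) × 16384/2.68 = 3682.2661 → nearest code k = 3682.
Reconstructed level: 0 + 3682 × 2.68/16384 V = 0.60228027344 V.
Error = V_in − V_code = 0.6023238 − (0.60228027344) = +43.5 µV.

+43.5 µV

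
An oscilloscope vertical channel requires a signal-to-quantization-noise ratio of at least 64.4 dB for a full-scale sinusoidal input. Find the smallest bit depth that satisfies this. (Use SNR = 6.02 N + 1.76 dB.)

11 bits

N ≥ (64.4 − 1.76)/6.02 = 10.405 → N_min = 11.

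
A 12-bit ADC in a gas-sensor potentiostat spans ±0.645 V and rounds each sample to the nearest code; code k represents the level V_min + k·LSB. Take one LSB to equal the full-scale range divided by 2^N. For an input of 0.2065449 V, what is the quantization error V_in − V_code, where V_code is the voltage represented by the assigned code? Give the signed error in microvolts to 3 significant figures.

−56.7 µV

Range = 0.645 − (-0.645) = 1.29 V. LSB = 1.29 V / 2^12 ≈ 314.9 µV.
(0.2065449 − (-0.645)) / LSB = 0.8515449 × 4096/1.29 = 2703.8201. Nearest integer: k = 2704.
V_code = -0.645 + (2704/4096) × 1.29 = 0.2066015625 V.
V_in − V_code = 0.2065449 − (0.2066015625) = −56.7 µV.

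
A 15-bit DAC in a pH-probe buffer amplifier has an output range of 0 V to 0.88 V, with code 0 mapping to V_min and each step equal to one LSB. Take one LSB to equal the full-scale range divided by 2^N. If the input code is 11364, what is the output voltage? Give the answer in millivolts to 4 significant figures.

305.2 mV

Full-scale range = 0.88 V. LSB = 0.88 V / 2^15.
Output = V_min + (11364/32768) × range = 0 + 0.346802 × 0.88 V
      = 0 + 0.305186 = 0.305186 V.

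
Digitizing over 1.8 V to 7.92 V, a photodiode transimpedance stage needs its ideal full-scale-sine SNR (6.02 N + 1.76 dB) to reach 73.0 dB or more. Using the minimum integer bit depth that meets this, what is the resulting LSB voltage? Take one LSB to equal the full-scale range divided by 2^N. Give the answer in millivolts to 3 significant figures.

Span: 7.92 V − (1.8 V) = 6.12 V.
N ≥ (73.0 − 1.76)/6.02 = 11.834 → N_min = 12.
LSB = 6.12 V / 2^12 = 1.49 mV.

1.49 mV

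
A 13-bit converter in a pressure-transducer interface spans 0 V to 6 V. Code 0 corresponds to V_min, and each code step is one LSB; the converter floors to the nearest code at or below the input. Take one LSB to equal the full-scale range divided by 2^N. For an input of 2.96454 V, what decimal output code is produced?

4047

V_FS = 6 V. LSB = 6 V / 2^13 ≈ 0.7324 mV.
V_in − V_min = 2.96454 − (0) = 2.96454 V.
Divide by LSB: 2.96454 × 8192/6 = 4047.5853.
Truncating gives code 4047.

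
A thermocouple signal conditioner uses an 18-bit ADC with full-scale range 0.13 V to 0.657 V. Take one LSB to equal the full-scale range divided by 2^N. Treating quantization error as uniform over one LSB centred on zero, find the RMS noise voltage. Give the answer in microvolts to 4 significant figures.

0.5803 µV

Full-scale range = 0.657 V − (0.13 V) = 0.527 V.
One LSB is 0.527 V / 262144 = 2.01035 µV.
For a uniform distribution on [−LSB/2, +LSB/2], V_rms = LSB/√12 = 2.01035 µV/3.4641 = 0.5803 µV.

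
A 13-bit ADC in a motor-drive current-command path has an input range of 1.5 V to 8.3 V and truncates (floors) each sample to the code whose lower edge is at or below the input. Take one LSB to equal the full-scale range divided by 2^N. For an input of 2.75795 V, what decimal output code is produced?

1515

The full-scale span is 8.3 − (1.5) = 6.8 V. LSB = 6.8 V / 2^13 ≈ 0.8301 mV.
(V_in − V_min) × 2^13/range = (2.75795 − (1.5)) × 8192/6.8 = 1515.460.
Floor → code = 1515.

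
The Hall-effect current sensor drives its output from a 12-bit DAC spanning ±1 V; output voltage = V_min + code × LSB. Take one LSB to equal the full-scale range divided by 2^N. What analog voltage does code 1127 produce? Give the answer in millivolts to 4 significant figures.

-449.7 mV

Full-scale range = 1 V − (-1 V) = 2 V. LSB = 2 V / 2^12.
V_out = V_min + code × LSB = -1 V + 1127 × 2 V / 4096
      = -1 V + 0.550293 V = -0.449707 V.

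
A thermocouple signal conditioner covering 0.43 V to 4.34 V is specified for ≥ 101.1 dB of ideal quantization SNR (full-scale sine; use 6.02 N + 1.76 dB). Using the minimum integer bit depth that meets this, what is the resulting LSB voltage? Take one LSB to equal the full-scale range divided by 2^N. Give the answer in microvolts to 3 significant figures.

29.8 µV

The full-scale span is 4.34 − (0.43) = 3.91 V.
Required N = ⌈(101.1 − 1.76)/6.02⌉ = ⌈16.502⌉ = 17.
LSB = 3.91 V / 2^17 = 29.8 µV.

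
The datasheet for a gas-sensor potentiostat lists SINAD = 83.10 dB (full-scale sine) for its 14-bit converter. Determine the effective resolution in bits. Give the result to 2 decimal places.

13.51 bits

ENOB = (SINAD − 1.76) / 6.02 = (83.10 − 1.76) / 6.02 = 81.34 / 6.02 = 13.5116.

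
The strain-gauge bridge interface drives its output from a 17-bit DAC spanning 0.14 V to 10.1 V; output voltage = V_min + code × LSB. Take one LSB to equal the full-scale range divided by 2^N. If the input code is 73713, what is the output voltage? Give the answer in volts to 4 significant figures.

Span: 10.1 V − (0.14 V) = 9.96 V. LSB = 9.96 V / 2^17.
V_out = 0.14 + 73713 × (9.96/131072) V
      = 0.14 + 5.60136 = 5.74136 V.

5.741 V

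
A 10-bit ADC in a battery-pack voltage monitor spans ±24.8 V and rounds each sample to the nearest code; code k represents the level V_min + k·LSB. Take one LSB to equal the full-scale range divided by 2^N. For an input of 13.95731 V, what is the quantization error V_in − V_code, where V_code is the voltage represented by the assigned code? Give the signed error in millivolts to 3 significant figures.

The full-scale span is 24.8 − (-24.8) = 49.6 V. LSB = 49.6 V / 2^10 ≈ 48.44 mV.
Position in LSBs: (13.95731 − (-24.8)) × 1024/49.6 = 800.1509; rounding gives k = 800.
Reconstructed level: -24.8 + 800 × 49.6/1024 V = 13.95000000 V.
V_in − V_code = 13.95731 − (13.95000000) = +7.31 mV.

+7.31 mV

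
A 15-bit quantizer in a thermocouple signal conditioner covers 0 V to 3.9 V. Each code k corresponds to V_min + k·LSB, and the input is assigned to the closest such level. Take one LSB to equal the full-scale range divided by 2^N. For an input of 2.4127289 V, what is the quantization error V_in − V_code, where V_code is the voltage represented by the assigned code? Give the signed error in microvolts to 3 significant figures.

−15.2 µV

Span = 3.9 V. LSB = 3.9 V / 2^15 ≈ 119.0 µV.
(V_in − V_min)/LSB = (2.4127289 − (0)) × 32768/3.9 = 20271.8719 → nearest code k = 20272.
V_code = V_min + k × range/2^15 = 0 + 20272 × 3.9/32768 = 2.4127441406 V.
V_in − V_code = 2.4127289 − (2.4127441406) = −15.2 µV.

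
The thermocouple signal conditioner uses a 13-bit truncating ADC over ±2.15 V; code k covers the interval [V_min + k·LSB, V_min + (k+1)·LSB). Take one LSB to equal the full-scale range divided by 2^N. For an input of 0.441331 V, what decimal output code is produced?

4936

The full-scale span is 2.15 − (-2.15) = 4.3 V. LSB = 4.3 V / 2^13 ≈ 0.5249 mV.
V_in − V_min = 0.441331 − (-2.15) = 2.591331 V.
Divide by LSB: 2.591331 × 8192/4.3 = 4936.7869.
Truncating gives code 4936.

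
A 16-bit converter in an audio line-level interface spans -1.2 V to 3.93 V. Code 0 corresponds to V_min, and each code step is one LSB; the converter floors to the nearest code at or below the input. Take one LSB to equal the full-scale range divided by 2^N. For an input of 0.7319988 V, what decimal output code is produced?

24681

Full-scale range = 3.93 V − (-1.2 V) = 5.13 V. LSB = 5.13 V / 2^16 ≈ 78.28 µV.
code = ⌊(V_in − V_min)/LSB⌋ = ⌊(V_in − V_min) × 2^16 / range⌋
     = ⌊(0.7319988 − (-1.2)) × 65536 / 5.13⌋ = ⌊1.9319988 × 65536/5.13⌋
     = ⌊24681.379⌋ = 24681.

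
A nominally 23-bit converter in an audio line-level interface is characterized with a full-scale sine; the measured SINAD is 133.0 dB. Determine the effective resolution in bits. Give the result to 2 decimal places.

ENOB = (SINAD − 1.76) / 6.02 = (133.0 − 1.76) / 6.02 = 131.24 / 6.02 = 21.8007.

21.80 bits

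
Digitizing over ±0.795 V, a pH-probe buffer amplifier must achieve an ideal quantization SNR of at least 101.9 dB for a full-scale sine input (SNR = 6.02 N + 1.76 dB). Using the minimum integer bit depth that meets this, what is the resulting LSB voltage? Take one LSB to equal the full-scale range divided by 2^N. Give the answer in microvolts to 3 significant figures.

Full-scale range = 0.795 V − (-0.795 V) = 1.59 V.
Required N = ⌈(101.9 − 1.76)/6.02⌉ = ⌈16.635⌉ = 17.
LSB = 1.59 V ÷ 2^17 = 1.59/131072 V = 12.1 µV.

12.1 µV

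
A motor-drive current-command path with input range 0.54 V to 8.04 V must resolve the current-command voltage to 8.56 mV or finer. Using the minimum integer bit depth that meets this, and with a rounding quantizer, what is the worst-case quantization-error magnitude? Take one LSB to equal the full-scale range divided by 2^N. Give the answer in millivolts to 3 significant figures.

Span: 8.04 V − (0.54 V) = 7.5 V.
Need 2^N ≥ 7.5 V / 8.56 mV = 876.2 → N_min = 10.
Step size = 7.5/1024 V = 7.3242 mV.
Max error for round-to-nearest is LSB/2 = 3.66 mV.

3.66 mV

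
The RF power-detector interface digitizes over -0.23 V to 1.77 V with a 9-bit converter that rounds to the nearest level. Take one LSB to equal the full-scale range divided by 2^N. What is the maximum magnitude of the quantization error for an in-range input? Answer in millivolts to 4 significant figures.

Full-scale range = 1.77 V − (-0.23 V) = 2 V.
Step size = 2/512 V = 3.90625 mV.
Worst-case error for round-to-nearest is half an LSB: 1.953 mV.

1.953 mV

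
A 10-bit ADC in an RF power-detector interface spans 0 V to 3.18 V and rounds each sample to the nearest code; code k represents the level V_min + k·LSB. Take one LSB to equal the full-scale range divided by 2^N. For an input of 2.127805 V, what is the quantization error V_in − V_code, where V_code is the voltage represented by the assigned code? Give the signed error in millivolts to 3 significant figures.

+0.559 mV

V_FS = 3.18 V. LSB = 3.18 V / 2^10 ≈ 3.105 mV.
Position in LSBs: (2.127805 − (0)) × 1024/3.18 = 685.1800; rounding gives k = 685.
Reconstructed level: 0 + 685 × 3.18/1024 V = 2.127246094 V.
e = 2.127805 − (2.127246094) = +0.559 mV.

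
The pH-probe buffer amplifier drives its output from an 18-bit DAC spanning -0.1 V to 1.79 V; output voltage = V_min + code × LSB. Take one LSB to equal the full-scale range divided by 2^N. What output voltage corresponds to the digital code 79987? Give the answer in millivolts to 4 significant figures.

476.7 mV

Span: 1.79 V − (-0.1 V) = 1.89 V. LSB = 1.89 V / 2^18.
V_out = -0.1 + 79987 × (1.89/262144) V
      = -0.1 + 0.576688 = 0.476688 V.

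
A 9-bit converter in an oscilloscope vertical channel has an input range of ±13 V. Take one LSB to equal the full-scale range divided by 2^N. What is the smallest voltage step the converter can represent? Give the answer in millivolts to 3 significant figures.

Span: 13 V − (-13 V) = 26 V.
2^9 = 512 levels.
Step size = 26/512 V = 50.8 mV.

50.8 mV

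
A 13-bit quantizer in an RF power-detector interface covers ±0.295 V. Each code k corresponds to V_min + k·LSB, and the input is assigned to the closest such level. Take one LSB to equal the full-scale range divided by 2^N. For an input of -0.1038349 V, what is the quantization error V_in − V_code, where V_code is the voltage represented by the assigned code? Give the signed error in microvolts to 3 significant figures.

Full-scale range = 0.295 V − (-0.295 V) = 0.59 V. LSB = 0.59 V / 2^13 ≈ 72.02 µV.
(V_in − V_min)/LSB = (-0.1038349 − (-0.295)) × 8192/0.59 = 2654.2788 → nearest code k = 2654.
Reconstructed level: -0.295 + 2654 × 0.59/8192 V = -0.1038549805 V.
V_in − V_code = -0.1038349 − (-0.1038549805) = +20.1 µV.

+20.1 µV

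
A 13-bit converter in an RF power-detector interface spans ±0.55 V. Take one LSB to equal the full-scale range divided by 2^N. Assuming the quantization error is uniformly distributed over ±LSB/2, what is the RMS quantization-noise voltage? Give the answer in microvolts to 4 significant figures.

38.76 µV

Range = 0.55 − (-0.55) = 1.1 V.
LSB = 1.1 V / 2^13 = 134.277 µV.
σ_q = LSB/√12 = 134.277 µV/3.4641 = 38.76 µV.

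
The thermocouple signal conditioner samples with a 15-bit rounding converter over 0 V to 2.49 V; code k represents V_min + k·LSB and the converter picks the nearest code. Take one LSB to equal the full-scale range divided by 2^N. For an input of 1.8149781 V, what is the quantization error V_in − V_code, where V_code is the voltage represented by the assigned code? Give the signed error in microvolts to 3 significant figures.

Full-scale range = 2.49 V. LSB = 2.49 V / 2^15 ≈ 75.99 µV.
(V_in − V_min)/LSB = (1.8149781 − (0)) × 32768/2.49 = 23884.8202 → nearest code k = 23885.
V_code = 0 + (23885/32768) × 2.49 = 1.8149917603 V.
V_in − V_code = 1.8149781 − (1.8149917603) = −13.7 µV.

−13.7 µV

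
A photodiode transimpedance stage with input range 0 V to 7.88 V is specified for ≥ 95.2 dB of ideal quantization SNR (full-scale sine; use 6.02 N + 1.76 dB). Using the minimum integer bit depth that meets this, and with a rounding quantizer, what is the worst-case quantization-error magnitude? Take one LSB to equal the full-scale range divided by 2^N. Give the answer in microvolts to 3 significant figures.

Full-scale range = 7.88 V.
Solving 6.02 N ≥ 95.2 − 1.76: N ≥ 15.522. Round up → N = 16.
Step size = 7.88/65536 V = 120.24 µV.
|e|_max = LSB/2 = 60.1 µV.

60.1 µV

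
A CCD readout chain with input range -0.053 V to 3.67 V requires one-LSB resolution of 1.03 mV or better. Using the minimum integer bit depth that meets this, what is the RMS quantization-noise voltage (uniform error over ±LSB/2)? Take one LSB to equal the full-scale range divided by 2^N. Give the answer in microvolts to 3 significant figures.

262 µV

Span: 3.67 V − (-0.053 V) = 3.723 V.
Levels needed ≥ 3.723/1.03 mV = 3615. 2^12 = 4096 suffices, so N_min = 12.
Step size = 3.723/4096 V = 0.90894 mV.
σ_q = LSB/√12 = 0.90894 mV/3.4641 = 262 µV.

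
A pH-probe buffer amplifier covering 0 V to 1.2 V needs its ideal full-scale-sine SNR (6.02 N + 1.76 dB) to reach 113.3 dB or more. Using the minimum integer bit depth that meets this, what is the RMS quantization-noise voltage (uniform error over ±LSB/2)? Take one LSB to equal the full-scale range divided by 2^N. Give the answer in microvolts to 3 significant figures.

V_FS = 1.2 V.
N ≥ (113.3 − 1.76)/6.02 = 18.528 → N_min = 19.
LSB = 1.2 V ÷ 2^19 = 1.2/524288 V = 2.2888 µV.
σ_q = LSB/√12 = 2.2888 µV/3.4641 = 0.661 µV.

0.661 µV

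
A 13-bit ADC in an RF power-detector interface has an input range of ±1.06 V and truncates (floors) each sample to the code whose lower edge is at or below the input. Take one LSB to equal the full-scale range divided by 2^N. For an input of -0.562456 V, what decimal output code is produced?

Span: 1.06 V − (-1.06 V) = 2.12 V. LSB = 2.12 V / 2^13 ≈ 258.8 µV.
code = ⌊(V_in − V_min)/LSB⌋ = ⌊(V_in − V_min) × 2^13 / range⌋
     = ⌊(-0.562456 − (-1.06)) × 8192 / 2.12⌋ = ⌊0.497544 × 8192/2.12⌋
     = ⌊1922.585⌋ = 1922.

1922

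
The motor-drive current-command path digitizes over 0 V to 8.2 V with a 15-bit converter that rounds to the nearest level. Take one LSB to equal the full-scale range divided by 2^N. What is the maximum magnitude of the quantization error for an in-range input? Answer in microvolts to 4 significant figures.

125.1 µV

Full-scale range = 8.2 V.
LSB = 8.2 V ÷ 2^15 = 8.2/32768 V = 250.244 µV.
A rounding quantizer has |error| ≤ LSB/2 = 125.1 µV.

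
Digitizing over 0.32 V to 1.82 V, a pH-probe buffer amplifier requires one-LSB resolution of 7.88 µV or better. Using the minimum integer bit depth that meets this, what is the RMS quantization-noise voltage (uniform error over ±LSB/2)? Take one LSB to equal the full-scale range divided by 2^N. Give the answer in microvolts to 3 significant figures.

1.65 µV

Full-scale range = 1.82 V − (0.32 V) = 1.5 V.
Need 2^N ≥ 1.5 V / 7.88 µV = 190400 → N_min = 18.
LSB = 1.5 V ÷ 2^18 = 1.5/262144 V = 5.7220 µV.
V_rms = LSB/√12 = 1.65 µV.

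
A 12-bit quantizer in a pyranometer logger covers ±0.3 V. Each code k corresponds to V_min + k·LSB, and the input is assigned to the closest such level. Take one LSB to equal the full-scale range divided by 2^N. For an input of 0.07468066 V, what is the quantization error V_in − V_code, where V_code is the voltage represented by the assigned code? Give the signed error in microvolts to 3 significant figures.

−26.4 µV

Span: 0.3 V − (-0.3 V) = 0.6 V. LSB = 0.6 V / 2^12 ≈ 146.5 µV.
(V_in − V_min)/LSB = (0.07468066 − (-0.3)) × 4096/0.6 = 2557.8200 → nearest code k = 2558.
Reconstructed level: -0.3 + 2558 × 0.6/4096 V = 0.07470703125 V.
V_in − V_code = 0.07468066 − (0.07470703125) = −26.4 µV.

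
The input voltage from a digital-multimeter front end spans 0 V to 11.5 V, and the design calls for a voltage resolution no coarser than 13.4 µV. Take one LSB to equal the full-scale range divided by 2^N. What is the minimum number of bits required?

Span = 11.5 V.
Need 2^N ≥ 11.5 V / 13.4 µV = 858200 → N_min = 20.

20 bits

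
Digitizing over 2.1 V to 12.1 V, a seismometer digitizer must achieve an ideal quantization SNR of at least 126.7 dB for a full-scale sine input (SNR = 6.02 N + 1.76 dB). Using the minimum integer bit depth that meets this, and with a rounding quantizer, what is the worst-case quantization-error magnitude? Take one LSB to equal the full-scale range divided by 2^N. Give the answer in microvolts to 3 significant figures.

The full-scale span is 12.1 − (2.1) = 10 V.
Solving 6.02 N ≥ 126.7 − 1.76: N ≥ 20.754. Round up → N = 21.
LSB = 10 V / 2^21 = 4.7684 µV.
Half an LSB is 2.38 µV.

2.38 µV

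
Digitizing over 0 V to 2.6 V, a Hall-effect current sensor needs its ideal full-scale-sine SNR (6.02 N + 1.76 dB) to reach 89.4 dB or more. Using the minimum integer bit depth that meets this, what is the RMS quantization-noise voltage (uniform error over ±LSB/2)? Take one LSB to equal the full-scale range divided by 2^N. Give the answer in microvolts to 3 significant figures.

22.9 µV

V_FS = 2.6 V.
N ≥ (89.4 − 1.76)/6.02 = 14.558 → N_min = 15.
Step size = 2.6/32768 V = 79.346 µV.
σ_q = LSB/√12 = 79.346 µV/3.4641 = 22.9 µV.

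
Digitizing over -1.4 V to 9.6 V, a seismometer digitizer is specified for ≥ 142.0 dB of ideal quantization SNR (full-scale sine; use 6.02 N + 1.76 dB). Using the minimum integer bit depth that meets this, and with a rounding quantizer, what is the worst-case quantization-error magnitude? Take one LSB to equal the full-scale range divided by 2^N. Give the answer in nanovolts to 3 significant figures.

The full-scale span is 9.6 − (-1.4) = 11 V.
6.02 N + 1.76 ≥ 142.0 gives N ≥ 23.296, so the minimum integer is 24.
Step size = 11/16777216 V = 0.65565 µV.
|e|_max = LSB/2 = 328 nV.

328 nV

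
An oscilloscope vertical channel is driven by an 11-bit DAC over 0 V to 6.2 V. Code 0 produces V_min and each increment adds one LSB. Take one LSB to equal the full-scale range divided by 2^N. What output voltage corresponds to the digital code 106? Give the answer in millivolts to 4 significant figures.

320.9 mV

Full-scale range = 6.2 V. LSB = 6.2 V / 2^11.
Output = V_min + (106/2048) × range = 0 + 0.0517578 × 6.2 V
      = 0 V + 0.320898 V = 0.320898 V.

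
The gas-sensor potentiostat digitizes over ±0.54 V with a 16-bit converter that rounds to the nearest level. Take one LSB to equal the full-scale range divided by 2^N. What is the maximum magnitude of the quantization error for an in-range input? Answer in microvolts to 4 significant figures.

Full-scale range = 0.54 V − (-0.54 V) = 1.08 V.
LSB = 1.08 V ÷ 2^16 = 1.08/65536 V = 16.4795 µV.
A rounding quantizer has |error| ≤ LSB/2 = 8.240 µV.

8.240 µV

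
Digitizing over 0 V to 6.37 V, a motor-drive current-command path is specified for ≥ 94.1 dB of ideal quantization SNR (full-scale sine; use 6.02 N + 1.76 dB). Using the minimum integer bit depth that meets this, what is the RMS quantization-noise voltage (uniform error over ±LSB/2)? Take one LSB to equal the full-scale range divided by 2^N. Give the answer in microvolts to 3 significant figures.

28.1 µV

V_FS = 6.37 V.
Required N = ⌈(94.1 − 1.76)/6.02⌉ = ⌈15.339⌉ = 16.
Step size = 6.37/65536 V = 97.198 µV.
V_rms = LSB/√12 = 28.1 µV.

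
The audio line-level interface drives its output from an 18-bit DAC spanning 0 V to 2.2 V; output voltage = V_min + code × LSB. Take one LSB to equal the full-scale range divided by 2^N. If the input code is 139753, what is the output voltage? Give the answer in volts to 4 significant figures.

1.173 V

Span = 2.2 V. LSB = 2.2 V / 2^18.
V_out = V_min + code × LSB = 0 V + 139753 × 2.2 V / 262144
      = 0 + 1.17285 = 1.17285 V.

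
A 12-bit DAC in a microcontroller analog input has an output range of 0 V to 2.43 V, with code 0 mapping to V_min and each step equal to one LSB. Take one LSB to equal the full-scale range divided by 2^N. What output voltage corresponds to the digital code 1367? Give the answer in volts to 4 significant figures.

Range is 2.43 V. LSB = 2.43 V / 2^12.
V_out = 0 + 1367 × (2.43/4096) V
      = 0 V + 0.810989 V = 0.810989 V.

0.8110 V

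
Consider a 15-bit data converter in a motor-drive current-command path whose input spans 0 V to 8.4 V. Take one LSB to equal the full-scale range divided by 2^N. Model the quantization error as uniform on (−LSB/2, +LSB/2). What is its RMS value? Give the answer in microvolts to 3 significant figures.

V_FS = 8.4 V.
LSB = 8.4 V ÷ 2^15 = 8.4/32768 V = 256.35 µV.
σ_q = LSB/√12 = 256.35 µV/3.4641 = 74.0 µV.

74.0 µV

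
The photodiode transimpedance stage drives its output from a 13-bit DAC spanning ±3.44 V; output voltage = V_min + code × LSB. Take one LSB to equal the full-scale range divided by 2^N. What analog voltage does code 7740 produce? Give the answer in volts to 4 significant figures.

3.060 V

The full-scale span is 3.44 − (-3.44) = 6.88 V. LSB = 6.88 V / 2^13.
Output = V_min + (7740/8192) × range = -3.44 + 0.944824 × 6.88 V
      = -3.44 + 6.50039 = 3.06039 V.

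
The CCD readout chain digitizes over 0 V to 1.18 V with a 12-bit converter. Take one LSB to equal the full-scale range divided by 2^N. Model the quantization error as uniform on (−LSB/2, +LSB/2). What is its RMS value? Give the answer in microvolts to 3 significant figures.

83.2 µV

V_FS = 1.18 V.
LSB = 1.18 V ÷ 2^12 = 1.18/4096 V = 288.09 µV.
RMS of a uniform error over width LSB is LSB/√12 = 83.2 µV.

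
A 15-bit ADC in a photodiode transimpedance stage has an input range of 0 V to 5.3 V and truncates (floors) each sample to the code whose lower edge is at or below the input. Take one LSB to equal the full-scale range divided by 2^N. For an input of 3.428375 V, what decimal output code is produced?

Range is 5.3 V. LSB = 5.3 V / 2^15 ≈ 161.7 µV.
(V_in − V_min) × 2^15/range = (3.428375 − (0)) × 32768/5.3 = 21196.414.
Floor → code = 21196.

21196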